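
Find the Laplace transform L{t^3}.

L{t^n} = n!/s^(n+1), so L{t^3} = 6/s^4

Final answer: 6/s^4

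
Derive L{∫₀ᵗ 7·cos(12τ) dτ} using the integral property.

L{∫₀ᵗ f(τ)dτ} = F(s)/s with F(s) = 7s/(s² + 144), so the result is (7s/(s² + 144))/s = 7/(s² + 144)

Final answer: 7/(s² + 144)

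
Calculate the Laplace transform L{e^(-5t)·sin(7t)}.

L{e^(at)·sin(ωt)} = ω/((s-a)² + ω²), so L{e^(-5t)·sin(7t)} = 7/((s+5)² + 49)

Final answer: 7/((s+5)² + 49)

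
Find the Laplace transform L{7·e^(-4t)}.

L{e^(at)} = 1/(s-a), so L{e^(-4t)} = 1/(s+4). Then L{7·e^(-4t)} = 7/(s+4)

Final answer: 7/(s+4)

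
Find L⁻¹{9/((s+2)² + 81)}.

Form: b/((s-a)² + b²) → e^(at)sin(bt). With a=-2, b=9

Final answer: e^(-2t)·sin(9t)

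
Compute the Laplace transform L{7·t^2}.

L{t^n} = n!/s^(n+1), so L{t^2} = 2/s^3. Then L{7·t^2} = 7·2/s^3 = 14/s^3

Final answer: 14/s^3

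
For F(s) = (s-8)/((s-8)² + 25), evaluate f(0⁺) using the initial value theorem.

f(0⁺) = lim_{s→∞} sF(s) = lim_{s→∞} s(s-8)/((s-8)² + 25) = 1

Final answer: 1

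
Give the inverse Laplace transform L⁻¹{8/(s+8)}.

L⁻¹{1/(s-a)} = e^(at), so L⁻¹{1/(s+8)} = e^(-8t), and L⁻¹{8/(s+8)} = 8·e^(-8t)

Final answer: 8·e^(-8t)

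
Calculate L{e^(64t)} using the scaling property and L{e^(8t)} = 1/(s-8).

Using L{f(at)} = (1/a)F(s/a) with a=8 and f(t) = e^(8t): L{e^(64t)} = (1/8) · 1/((s/8)-8) = (1/8) · 8/(s-64) = 1/(s-64)

Final answer: 1/(s-64)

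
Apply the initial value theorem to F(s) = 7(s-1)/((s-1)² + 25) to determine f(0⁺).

f(0⁺) = lim_{s→∞} sF(s) = lim_{s→∞} 7s(s-1)/((s-1)² + 25) = 7

Final answer: 7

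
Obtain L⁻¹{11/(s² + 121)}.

This is the form c·a/(s² + a²) with a = 11. L⁻¹ = sin(11t)

Final answer: sin(11t)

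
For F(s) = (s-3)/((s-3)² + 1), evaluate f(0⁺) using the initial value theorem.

f(0⁺) = lim_{s→∞} sF(s) = lim_{s→∞} s(s-3)/((s-3)² + 1) = 1

Final answer: 1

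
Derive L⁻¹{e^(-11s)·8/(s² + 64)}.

L⁻¹{8/(s² + 64)} = sin(8t). By the time shift theorem, L⁻¹{e^(-as)F(s)} = u(t-a)f(t-a) with a=11, so L⁻¹{e^(-11s)·8/(s² + 64)} = u(t-11)·sin(8(t-11))

Final answer: u(t-11)·sin(8(t-11))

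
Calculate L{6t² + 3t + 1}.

L{6t² + 3t + 1} = 6·2/s³ + 3/s² + 1/s = 12/s³ + 3/s² + 1/s

Final answer: 12/s³ + 3/s² + 1/s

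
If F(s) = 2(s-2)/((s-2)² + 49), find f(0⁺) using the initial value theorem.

f(0⁺) = lim_{s→∞} sF(s) = lim_{s→∞} 2s(s-2)/((s-2)² + 49) = 2

Final answer: 2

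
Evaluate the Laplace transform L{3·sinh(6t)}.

L{sinh(ωt)} = ω/(s² - ω²), so L{sinh(6t)} = 6/(s² - 36). Then L{3·sinh(6t)} = 3·6/(s² - 36) = 18/(s² - 36)

Final answer: 18/(s² - 36)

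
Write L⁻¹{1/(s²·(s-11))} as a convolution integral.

1/(s²·(s-11)) = (1/s^2)·(1/(s-11)) = L{t}·L{e^(11t)}. So f(t) = t*e^(11t) = ∫₀ᵗ τ·e^(11(t-τ)) dτ

Final answer: ∫₀ᵗ τ·e^(11(t-τ)) dτ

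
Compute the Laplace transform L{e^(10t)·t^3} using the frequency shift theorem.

L{e^(at)·t^n} = n!/(s-a)^(n+1), so L{e^(10t)·t^3} = 6/(s-10)^4

Final answer: 6/(s-10)^4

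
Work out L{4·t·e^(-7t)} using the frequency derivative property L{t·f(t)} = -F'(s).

L{e^(-7t)} = 1/(s+7). By frequency derivative: L{t·e^(-7t)} = -d/ds[1/(s+7)] = -(-1)/(s+7)² = 1/(s+7)². Then L{4·t·e^(-7t)} = 4·1/(s+7)² = 4/(s+7)²

Final answer: 4/(s+7)²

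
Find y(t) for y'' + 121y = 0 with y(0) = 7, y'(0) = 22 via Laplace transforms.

L{y''} + 121L{y} = 0. s²Y - 7s - 22 + 121Y = 0. Y(s² + 121) = 7s + 22. Y = (7s + 22)/(s² + 121). Inverting: y(t) = 7cos(11t) + 2sin(11t)

Final answer: y(t) = 7cos(11t) + 2sin(11t)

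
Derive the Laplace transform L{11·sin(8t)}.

L{sin(ωt)} = ω/(s² + ω²), so L{sin(8t)} = 8/(s² + 64). Then L{11·sin(8t)} = 11·8/(s² + 64) = 88/(s² + 64)

Final answer: 88/(s² + 64)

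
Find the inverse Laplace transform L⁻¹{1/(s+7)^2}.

L⁻¹{n!/(s-a)^(n+1)} = t^n·e^(at), so L⁻¹{1/(s+7)^2} = t·e^(-7t)

Final answer: t·e^(-7t)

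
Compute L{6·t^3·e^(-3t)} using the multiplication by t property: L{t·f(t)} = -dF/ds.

Using L{t^n·e^(at)} = n!/(s-a)^(n+1), L{t^3·e^(-3t)} = 6/(s+3)^4, so L{6·t^3·e^(-3t)} = 6·6/(s+3)^4 = 36/(s+3)^4

Final answer: 36/(s+3)^4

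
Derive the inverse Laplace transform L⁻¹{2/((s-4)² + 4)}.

Using frequency shift, L⁻¹{2/((s-4)² + 4)} = e^(4t)·sin(2t)

Final answer: e^(4t)·sin(2t)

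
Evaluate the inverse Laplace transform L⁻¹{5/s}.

L⁻¹{c/s} = c, so L⁻¹{5/s} = 5

Final answer: 5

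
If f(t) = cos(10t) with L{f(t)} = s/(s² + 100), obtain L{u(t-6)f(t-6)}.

Time shift theorem: L{u(t-a)f(t-a)} = e^(-as)F(s). Here a=6, F(s) = s/(s² + 100), so L{u(t-6)f(t-6)} = e^(-6s)·s/(s² + 100)

Final answer: e^(-6s)·s/(s² + 100)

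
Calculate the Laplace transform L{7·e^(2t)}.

L{e^(at)} = 1/(s-a), so L{e^(2t)} = 1/(s-2). Then L{7·e^(2t)} = 7/(s-2)

Final answer: 7/(s-2)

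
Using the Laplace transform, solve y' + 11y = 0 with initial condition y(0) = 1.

L{y'} + 11L{y} = 0. sY - 1 + 11Y = 0. Y(s+11) = 1. Y = 1/(s+11)

Final answer: y(t) = e^(-11t)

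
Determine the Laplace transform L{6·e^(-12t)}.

L{e^(at)} = 1/(s-a), so L{e^(-12t)} = 1/(s+12). Then L{6·e^(-12t)} = 6/(s+12)

Final answer: 6/(s+12)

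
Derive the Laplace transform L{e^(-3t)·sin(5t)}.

L{e^(at)·sin(ωt)} = ω/((s-a)² + ω²), so L{e^(-3t)·sin(5t)} = 5/((s+3)² + 25)

Final answer: 5/((s+3)² + 25)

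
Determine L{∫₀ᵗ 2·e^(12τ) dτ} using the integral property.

L{∫₀ᵗ f(τ)dτ} = F(s)/s with F(s) = 2/(s-12), so L{∫₀ᵗ 2·e^(12τ) dτ} = 2/(s(s-12))

Final answer: 2/(s(s-12))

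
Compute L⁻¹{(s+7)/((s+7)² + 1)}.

Using frequency shift: L⁻¹{(s-a)/((s-a)² + b²)} = e^(at)cos(bt). Here a=-7, b=1

Final answer: e^(-7t)·cos(t)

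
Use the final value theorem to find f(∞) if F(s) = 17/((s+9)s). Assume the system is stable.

f(∞) = lim_{s→0} sF(s) = lim_{s→0} 17/(s+9) = 17/9

Final answer: 17/9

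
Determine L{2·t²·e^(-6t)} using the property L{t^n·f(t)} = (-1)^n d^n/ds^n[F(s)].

L{e^(-6t)} = 1/(s+6). d/ds[1/(s+6)] = -1/(s+6)². d²/ds²[1/(s+6)] = 2/(s+6)³. So L{t²·e^(-6t)} = (-1)² · 2/(s+6)³ = 2/(s+6)³. Then L{2·t²·e^(-6t)} = 2·2/(s+6)³ = 4/(s+6)³

Final answer: 4/(s+6)³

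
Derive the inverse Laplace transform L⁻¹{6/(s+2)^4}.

L⁻¹{n!/(s-a)^(n+1)} = t^n·e^(at), so L⁻¹{6/(s+2)^4} = t^3·e^(-2t)

Final answer: t^3·e^(-2t)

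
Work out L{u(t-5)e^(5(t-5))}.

u(t-a)f(t-a) with f(t)=e^(5t). L{e^(5t)} = 1/(s-5). By time shift: e^(-5s)/(s-5)

Final answer: e^(-5s)/(s-5)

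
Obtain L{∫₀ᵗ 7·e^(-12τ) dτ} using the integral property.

L{∫₀ᵗ f(τ)dτ} = F(s)/s with F(s) = 7/(s+12), so L{∫₀ᵗ 7·e^(-12τ) dτ} = 7/(s(s+12))

Final answer: 7/(s(s+12))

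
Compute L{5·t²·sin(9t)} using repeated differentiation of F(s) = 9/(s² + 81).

F(s) = 9/(s² + 81). F'(s) = -18s/(s² + 81)². F''(s) = -18(81 - 3s²)/(s² + 81)³ = (54s² - 1458)/(s² + 81)³. So L{t²·sin(9t)} = (-1)² F''(s) = (54s² - 1458)/(s² + 81)³. Then L{5·t²·sin(9t)} = 5·(54s² - 1458)/(s² + 81)³ = (270s² - 7290)/(s² + 81)³

Final answer: (270s² - 7290)/(s² + 81)³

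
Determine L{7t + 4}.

L{7t + 4} = 7·L{t} + 4·L{1} = 7/s² + 4/s

Final answer: 7/s² + 4/s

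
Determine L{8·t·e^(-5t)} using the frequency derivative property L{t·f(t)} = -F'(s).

L{e^(-5t)} = 1/(s+5). By frequency derivative: L{t·e^(-5t)} = -d/ds[1/(s+5)] = -(-1)/(s+5)² = 1/(s+5)². Then L{8·t·e^(-5t)} = 8·1/(s+5)² = 8/(s+5)²

Final answer: 8/(s+5)²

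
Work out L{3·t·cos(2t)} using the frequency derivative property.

L{cos(2t)} = s/(s² + 4). Derivative: d/ds[s/(s² + 4)] = [(s² + 4) - s·2s]/(s² + 4)² = (4 - s²)/(s² + 4)². So L{t·cos(2t)} = -F'(s) = (s² - 4)/(s² + 4)². Then L{3·t·cos(2t)} = 3·(s² - 4)/(s² + 4)²

Final answer: 3·(s² - 4)/(s² + 4)²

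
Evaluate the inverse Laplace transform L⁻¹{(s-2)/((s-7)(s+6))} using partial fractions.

Using partial fractions, f(t) = (5e^(7t) + 8e^(-6t))/13

Final answer: (5e^(7t) + 8e^(-6t))/13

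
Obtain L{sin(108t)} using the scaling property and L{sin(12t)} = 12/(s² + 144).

Using L{f(at)} = (1/a)F(s/a) with a=9: L{sin(108t)} = (1/9) · 12/((s/9)² + 144) = (1/9) · 12·81/(s² + 11664) = 108/(s² + 11664)

Final answer: 108/(s² + 11664)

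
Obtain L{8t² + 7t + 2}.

L{8t² + 7t + 2} = 8·2/s³ + 7/s² + 2/s = 16/s³ + 7/s² + 2/s

Final answer: 16/s³ + 7/s² + 2/s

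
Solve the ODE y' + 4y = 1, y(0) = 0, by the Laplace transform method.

sY + 4Y = 1/s. Y = 1/(s(s+4)). Partial fractions: Y = 1/4/s - 1/4/(s+4)

Final answer: y(t) = 1/4(1 - e^(-4t))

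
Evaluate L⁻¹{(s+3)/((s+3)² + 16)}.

Using frequency shift: L⁻¹{(s-a)/((s-a)² + b²)} = e^(at)cos(bt). Here a=-3, b=4

Final answer: e^(-3t)·cos(4t)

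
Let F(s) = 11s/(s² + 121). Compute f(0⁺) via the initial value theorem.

f(0⁺) = lim_{s→∞} s·11s/(s² + 121) = lim_{s→∞} 11s²/(s² + 121) = 11

Final answer: 11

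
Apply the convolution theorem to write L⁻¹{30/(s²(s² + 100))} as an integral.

30/(s²(s² + 100)) = (1/s²)·(30/(s² + 100)) = L{t}·L{3·sin(10t)}. So f(t) = t*(3·sin(10t)) = ∫₀ᵗ 3τ·sin(10(t-τ)) dτ

Final answer: ∫₀ᵗ 3τ·sin(10(t-τ)) dτ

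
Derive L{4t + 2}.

L{4t + 2} = 4·L{t} + 2·L{1} = 4/s² + 2/s

Final answer: 4/s² + 2/s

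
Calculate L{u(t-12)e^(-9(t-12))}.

u(t-a)f(t-a) with f(t)=e^(-9t). L{e^(-9t)} = 1/(s+9). By time shift: e^(-12s)/(s+9)

Final answer: e^(-12s)/(s+9)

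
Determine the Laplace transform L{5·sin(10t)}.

L{sin(ωt)} = ω/(s² + ω²), so L{sin(10t)} = 10/(s² + 100). Then L{5·sin(10t)} = 5·10/(s² + 100) = 50/(s² + 100)

Final answer: 50/(s² + 100)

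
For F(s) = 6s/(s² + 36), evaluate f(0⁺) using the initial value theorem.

f(0⁺) = lim_{s→∞} s·6s/(s² + 36) = lim_{s→∞} 6s²/(s² + 36) = 6

Final answer: 6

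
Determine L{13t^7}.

L{t^n} = n!/s^(n+1). So L{13t^7} = 13·7!/s^8 = 65520/s^8

Final answer: 65520/s^8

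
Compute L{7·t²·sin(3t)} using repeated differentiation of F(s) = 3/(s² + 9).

F(s) = 3/(s² + 9). F'(s) = -6s/(s² + 9)². F''(s) = -6(9 - 3s²)/(s² + 9)³ = (18s² - 54)/(s² + 9)³. So L{t²·sin(3t)} = (-1)² F''(s) = (18s² - 54)/(s² + 9)³. Then L{7·t²·sin(3t)} = 7·(18s² - 54)/(s² + 9)³ = (126s² - 378)/(s² + 9)³

Final answer: (126s² - 378)/(s² + 9)³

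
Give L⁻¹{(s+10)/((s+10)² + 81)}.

Using frequency shift: L⁻¹{(s-a)/((s-a)² + b²)} = e^(at)cos(bt). Here a=-10, b=9

Final answer: e^(-10t)·cos(9t)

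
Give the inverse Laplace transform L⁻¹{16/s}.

L⁻¹{c/s} = c, so L⁻¹{16/s} = 16

Final answer: 16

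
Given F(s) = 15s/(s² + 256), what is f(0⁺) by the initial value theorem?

f(0⁺) = lim_{s→∞} s·15s/(s² + 256) = lim_{s→∞} 15s²/(s² + 256) = 15

Final answer: 15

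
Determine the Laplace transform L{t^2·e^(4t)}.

L{t^n·e^(at)} = n!/(s-a)^(n+1), so L{t^2·e^(4t)} = 2/(s-4)^3

Final answer: 2/(s-4)^3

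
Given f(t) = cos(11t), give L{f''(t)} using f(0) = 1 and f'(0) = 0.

F(s) = s/(s² + 121). L{f''(t)} = s²F(s) - sf(0) - f'(0) = s³/(s² + 121) - s = (s³ - s(s² + 121))/(s² + 121) = -121s/(s² + 121)

Final answer: -121s/(s² + 121)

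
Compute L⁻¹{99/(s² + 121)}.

This is the form c·a/(s² + a²) with a = 11, c = 9. L⁻¹ = 9·sin(11t)

Final answer: 9·sin(11t)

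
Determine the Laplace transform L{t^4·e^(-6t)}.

L{t^n·e^(at)} = n!/(s-a)^(n+1), so L{t^4·e^(-6t)} = 24/(s+6)^5

Final answer: 24/(s+6)^5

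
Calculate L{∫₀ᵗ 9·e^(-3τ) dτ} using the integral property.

L{∫₀ᵗ f(τ)dτ} = F(s)/s with F(s) = 9/(s+3), so L{∫₀ᵗ 9·e^(-3τ) dτ} = 9/(s(s+3))

Final answer: 9/(s(s+3))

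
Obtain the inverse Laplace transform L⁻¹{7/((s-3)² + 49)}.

Using frequency shift, L⁻¹{7/((s-3)² + 49)} = e^(3t)·sin(7t)

Final answer: e^(3t)·sin(7t)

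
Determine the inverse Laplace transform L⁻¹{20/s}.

L⁻¹{c/s} = c, so L⁻¹{20/s} = 20

Final answer: 20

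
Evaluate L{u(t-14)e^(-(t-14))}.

u(t-a)f(t-a) with f(t)=e^(-t). L{e^(-t)} = 1/(s+1). By time shift: e^(-14s)/(s+1)

Final answer: e^(-14s)/(s+1)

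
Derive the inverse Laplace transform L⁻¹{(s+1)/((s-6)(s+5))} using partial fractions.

Using partial fractions, f(t) = (7e^(6t) + 4e^(-5t))/11

Final answer: (7e^(6t) + 4e^(-5t))/11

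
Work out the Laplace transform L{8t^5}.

L{8t^5} = 8 · L{t^5} = 8 · 120/s^6 = 960/s^6

Final answer: 960/s^6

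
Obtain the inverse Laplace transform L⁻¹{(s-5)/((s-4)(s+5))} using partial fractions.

Using partial fractions, f(t) = (-e^(4t) + 10e^(-5t))/9

Final answer: (-e^(4t) + 10e^(-5t))/9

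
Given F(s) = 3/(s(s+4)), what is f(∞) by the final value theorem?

f(∞) = lim_{s→0} s·3/(s(s+4)) = lim_{s→0} 3/(s+4) = 3/4 = 3/4

Final answer: 3/4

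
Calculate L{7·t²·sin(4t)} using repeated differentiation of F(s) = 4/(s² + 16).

F(s) = 4/(s² + 16). F'(s) = -8s/(s² + 16)². F''(s) = -8(16 - 3s²)/(s² + 16)³ = (24s² - 128)/(s² + 16)³. So L{t²·sin(4t)} = (-1)² F''(s) = (24s² - 128)/(s² + 16)³. Then L{7·t²·sin(4t)} = 7·(24s² - 128)/(s² + 16)³ = (168s² - 896)/(s² + 16)³

Final answer: (168s² - 896)/(s² + 16)³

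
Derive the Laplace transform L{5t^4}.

L{5t^4} = 5 · L{t^4} = 5 · 24/s^5 = 120/s^5

Final answer: 120/s^5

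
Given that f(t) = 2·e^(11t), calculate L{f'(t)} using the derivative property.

f(0) = 2, F(s) = 2/(s-11). L{f'(t)} = s·F(s) - f(0) = 2s/(s-11) - 2 = (2s - 2(s-11))/(s-11) = 22/(s-11)

Final answer: 22/(s-11)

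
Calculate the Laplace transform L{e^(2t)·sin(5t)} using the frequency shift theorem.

Frequency shift: L{e^(at)f(t)} = F(s-a). L{e^(2t)·sin(5t)} = 5/((s-2)² + 25)

Final answer: 5/((s-2)² + 25)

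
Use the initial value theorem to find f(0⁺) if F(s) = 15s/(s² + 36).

f(0⁺) = lim_{s→∞} s·15s/(s² + 36) = lim_{s→∞} 15s²/(s² + 36) = 15

Final answer: 15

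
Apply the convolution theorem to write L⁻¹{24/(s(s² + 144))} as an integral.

24/(s(s² + 144)) = (1/s)·(24/(s² + 144)) = L{1}·L{2·sin(12t)}. So f(t) = 1*(2·sin(12t)) = ∫₀ᵗ 2·sin(12τ) dτ

Final answer: ∫₀ᵗ 2·sin(12τ) dτ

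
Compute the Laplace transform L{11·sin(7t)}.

L{sin(ωt)} = ω/(s² + ω²), so L{sin(7t)} = 7/(s² + 49). Then L{11·sin(7t)} = 11·7/(s² + 49) = 77/(s² + 49)

Final answer: 77/(s² + 49)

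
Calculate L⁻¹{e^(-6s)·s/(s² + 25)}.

L⁻¹{s/(s² + 25)} = cos(5t). By the time shift theorem, L⁻¹{e^(-as)F(s)} = u(t-a)f(t-a) with a=6, so L⁻¹{e^(-6s)·s/(s² + 25)} = u(t-6)·cos(5(t-6))

Final answer: u(t-6)·cos(5(t-6))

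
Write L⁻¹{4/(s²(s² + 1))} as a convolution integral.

4/(s²(s² + 1)) = (1/s²)·(4/(s² + 1)) = L{t}·L{4·sin(t)}. So f(t) = t*(4·sin(t)) = ∫₀ᵗ 4τ·sin((t-τ)) dτ

Final answer: ∫₀ᵗ 4τ·sin((t-τ)) dτ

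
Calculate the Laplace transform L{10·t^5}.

L{t^n} = n!/s^(n+1), so L{t^5} = 120/s^6. Then L{10·t^5} = 10·120/s^6 = 1200/s^6

Final answer: 1200/s^6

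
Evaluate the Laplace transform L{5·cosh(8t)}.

L{cosh(ωt)} = s/(s² - ω²), so L{cosh(8t)} = s/(s² - 64). Then L{5·cosh(8t)} = 5·s/(s² - 64) = 5s/(s² - 64)

Final answer: 5s/(s² - 64)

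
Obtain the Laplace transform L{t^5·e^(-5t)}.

L{t^n·e^(at)} = n!/(s-a)^(n+1), so L{t^5·e^(-5t)} = 120/(s+5)^6

Final answer: 120/(s+5)^6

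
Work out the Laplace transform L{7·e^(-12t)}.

L{e^(at)} = 1/(s-a), so L{e^(-12t)} = 1/(s+12). Then L{7·e^(-12t)} = 7/(s+12)

Final answer: 7/(s+12)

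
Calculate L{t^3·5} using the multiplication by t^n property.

L{5} = 5/s. d^1/ds^1[1/s] = -1/s². d^2/ds^2[1/s] = 2/s^3. d^3/ds^3[1/s] = -6/s^4. So L{t^3} = (-1)^{3}·-6/s^4 = 6/s^4. Then L{t^3·5} = 5·6/s^4 = 30/s^4

Final answer: 30/s^4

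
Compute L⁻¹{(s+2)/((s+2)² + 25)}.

Using frequency shift: L⁻¹{(s-a)/((s-a)² + b²)} = e^(at)cos(bt). Here a=-2, b=5

Final answer: e^(-2t)·cos(5t)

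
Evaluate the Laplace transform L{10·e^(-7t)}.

L{e^(at)} = 1/(s-a), so L{e^(-7t)} = 1/(s+7). Then L{10·e^(-7t)} = 10/(s+7)

Final answer: 10/(s+7)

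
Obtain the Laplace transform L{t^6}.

L{t^n} = n!/s^(n+1), so L{t^6} = 720/s^7

Final answer: 720/s^7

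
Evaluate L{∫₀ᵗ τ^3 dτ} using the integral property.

L{∫₀ᵗ f(τ)dτ} = F(s)/s with f(t) = t^3. F(s) = 6/s^4, so L{∫₀ᵗ τ^3 dτ} = (6/s^4)/s = 6/s^5. (Check: ∫₀ᵗ τ^3 dτ = t^4/4.)

Final answer: 6/s^5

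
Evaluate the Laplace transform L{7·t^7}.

L{t^n} = n!/s^(n+1), so L{t^7} = 5040/s^8. Then L{7·t^7} = 7·5040/s^8 = 35280/s^8

Final answer: 35280/s^8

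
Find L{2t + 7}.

L{2t + 7} = 2·L{t} + 7·L{1} = 2/s² + 7/s

Final answer: 2/s² + 7/s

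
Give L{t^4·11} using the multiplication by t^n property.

L{11} = 11/s. d^1/ds^1[1/s] = -1/s². d^2/ds^2[1/s] = 2/s^3. d^3/ds^3[1/s] = -6/s^4. d^4/ds^4[1/s] = 24/s^5. So L{t^4} = (-1)^{4}·24/s^5 = 24/s^5. Then L{t^4·11} = 11·24/s^5 = 264/s^5

Final answer: 264/s^5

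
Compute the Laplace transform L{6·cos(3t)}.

L{cos(ωt)} = s/(s² + ω²), so L{cos(3t)} = s/(s² + 9). Then L{6·cos(3t)} = 6·s/(s² + 9) = 6s/(s² + 9)

Final answer: 6s/(s² + 9)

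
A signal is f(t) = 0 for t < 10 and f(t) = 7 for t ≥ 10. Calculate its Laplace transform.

f(t) = 7·u(t-10). L{u(t-10)} = e^(-10s)/s, so L{f(t)} = 7·e^(-10s)/s

Final answer: 7·e^(-10s)/s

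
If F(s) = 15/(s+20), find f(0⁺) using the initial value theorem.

f(0⁺) = lim_{s→∞} s·15/(s+20) = lim_{s→∞} 15s/(s+20) = 15

Final answer: 15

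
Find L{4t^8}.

L{t^n} = n!/s^(n+1). So L{4t^8} = 4·8!/s^9 = 161280/s^9

Final answer: 161280/s^9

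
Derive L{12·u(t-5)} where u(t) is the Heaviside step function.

L{u(t-a)} = e^(-as)/s. Here a=5, so L{u(t-5)} = e^(-5s)/s, and L{12·u(t-5)} = 12·e^(-5s)/s

Final answer: 12·e^(-5s)/s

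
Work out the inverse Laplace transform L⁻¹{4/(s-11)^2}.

L⁻¹{n!/(s-a)^(n+1)} = t^n·e^(at) with n=1, a=11. So L⁻¹{1/(s-11)^2} = t·e^(11t), and L⁻¹{4/(s-11)^2} = (4/1)·t·e^(11t) = 4·t·e^(11t)

Final answer: 4·t·e^(11t)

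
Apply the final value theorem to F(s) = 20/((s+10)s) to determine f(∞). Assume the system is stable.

f(∞) = lim_{s→0} sF(s) = lim_{s→0} 20/(s+10) = 2

Final answer: 2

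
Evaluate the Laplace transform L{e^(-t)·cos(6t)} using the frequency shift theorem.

Frequency shift: L{e^(at)f(t)} = F(s-a). L{e^(-t)·cos(6t)} = (s+1)/((s+1)² + 36)

Final answer: (s+1)/((s+1)² + 36)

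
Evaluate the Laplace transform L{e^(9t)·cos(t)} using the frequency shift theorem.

Frequency shift: L{e^(at)f(t)} = F(s-a). L{e^(9t)·cos(t)} = (s-9)/((s-9)² + 1)

Final answer: (s-9)/((s-9)² + 1)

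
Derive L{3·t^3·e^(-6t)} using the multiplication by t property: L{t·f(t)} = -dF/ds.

Using L{t^n·e^(at)} = n!/(s-a)^(n+1), L{t^3·e^(-6t)} = 6/(s+6)^4, so L{3·t^3·e^(-6t)} = 3·6/(s+6)^4 = 18/(s+6)^4

Final answer: 18/(s+6)^4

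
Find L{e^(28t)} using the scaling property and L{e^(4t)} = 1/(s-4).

Using L{f(at)} = (1/a)F(s/a) with a=7 and f(t) = e^(4t): L{e^(28t)} = (1/7) · 1/((s/7)-4) = (1/7) · 7/(s-28) = 1/(s-28)

Final answer: 1/(s-28)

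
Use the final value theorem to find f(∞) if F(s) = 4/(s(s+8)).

f(∞) = lim_{s→0} s·4/(s(s+8)) = lim_{s→0} 4/(s+8) = 4/8 = 1/2

Final answer: 1/2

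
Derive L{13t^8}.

L{t^n} = n!/s^(n+1). So L{13t^8} = 13·8!/s^9 = 524160/s^9

Final answer: 524160/s^9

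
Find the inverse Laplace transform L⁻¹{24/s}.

L⁻¹{c/s} = c, so L⁻¹{24/s} = 24

Final answer: 24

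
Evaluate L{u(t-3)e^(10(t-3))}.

u(t-a)f(t-a) with f(t)=e^(10t). L{e^(10t)} = 1/(s-10). By time shift: e^(-3s)/(s-10)

Final answer: e^(-3s)/(s-10)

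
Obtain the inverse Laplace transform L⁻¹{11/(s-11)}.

L⁻¹{1/(s-a)} = e^(at), so L⁻¹{1/(s-11)} = e^(11t), and L⁻¹{11/(s-11)} = 11·e^(11t)

Final answer: 11·e^(11t)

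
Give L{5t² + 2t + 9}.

L{5t² + 2t + 9} = 5·2/s³ + 2/s² + 9/s = 10/s³ + 2/s² + 9/s

Final answer: 10/s³ + 2/s² + 9/s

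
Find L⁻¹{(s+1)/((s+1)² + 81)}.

Using frequency shift: L⁻¹{(s-a)/((s-a)² + b²)} = e^(at)cos(bt). Here a=-1, b=9

Final answer: e^(-t)·cos(9t)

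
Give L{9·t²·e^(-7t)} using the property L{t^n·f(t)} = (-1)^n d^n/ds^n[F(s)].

L{e^(-7t)} = 1/(s+7). d/ds[1/(s+7)] = -1/(s+7)². d²/ds²[1/(s+7)] = 2/(s+7)³. So L{t²·e^(-7t)} = (-1)² · 2/(s+7)³ = 2/(s+7)³. Then L{9·t²·e^(-7t)} = 9·2/(s+7)³ = 18/(s+7)³

Final answer: 18/(s+7)³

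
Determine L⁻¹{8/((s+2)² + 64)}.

Form: b/((s-a)² + b²) → e^(at)sin(bt). With a=-2, b=8

Final answer: e^(-2t)·sin(8t)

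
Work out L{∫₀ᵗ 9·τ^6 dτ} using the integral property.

L{∫₀ᵗ f(τ)dτ} = F(s)/s with f(t) = 9t^6. F(s) = 6480/s^7, so L{∫₀ᵗ 9·τ^6 dτ} = (6480/s^7)/s = 6480/s^8. (Check: ∫₀ᵗ 9·τ^6 dτ = 9t^7/7.)

Final answer: 6480/s^8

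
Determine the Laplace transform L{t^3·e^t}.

L{t^n·e^(at)} = n!/(s-a)^(n+1), so L{t^3·e^t} = 6/(s-1)^4

Final answer: 6/(s-1)^4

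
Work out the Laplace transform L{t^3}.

L{t^n} = n!/s^(n+1), so L{t^3} = 6/s^4

Final answer: 6/s^4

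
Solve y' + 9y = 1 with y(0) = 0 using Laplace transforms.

sY + 9Y = 1/s. Y = 1/(s(s+9)). Partial fractions: Y = 1/9/s - 1/9/(s+9)

Final answer: y(t) = 1/9(1 - e^(-9t))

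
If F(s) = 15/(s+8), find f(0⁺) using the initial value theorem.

f(0⁺) = lim_{s→∞} s·15/(s+8) = lim_{s→∞} 15s/(s+8) = 15

Final answer: 15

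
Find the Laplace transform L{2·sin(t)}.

L{sin(ωt)} = ω/(s² + ω²), so L{sin(t)} = 1/(s² + 1). Then L{2·sin(t)} = 2·1/(s² + 1) = 2/(s² + 1)

Final answer: 2/(s² + 1)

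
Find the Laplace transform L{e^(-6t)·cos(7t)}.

L{e^(at)·cos(ωt)} = (s-a)/((s-a)² + ω²), so L{e^(-6t)·cos(7t)} = (s+6)/((s+6)² + 49)

Final answer: (s+6)/((s+6)² + 49)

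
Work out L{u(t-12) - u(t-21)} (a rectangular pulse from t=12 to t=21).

L{u(t-a)} = e^(-as)/s. L{u(t-12) - u(t-21)} = (e^(-12s) - e^(-21s))/s

Final answer: (e^(-12s) - e^(-21s))/s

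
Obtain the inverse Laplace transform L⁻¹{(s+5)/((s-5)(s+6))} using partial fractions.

Using partial fractions, f(t) = (10e^(5t) + e^(-6t))/11

Final answer: (10e^(5t) + e^(-6t))/11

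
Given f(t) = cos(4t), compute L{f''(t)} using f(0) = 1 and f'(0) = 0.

F(s) = s/(s² + 16). L{f''(t)} = s²F(s) - sf(0) - f'(0) = s³/(s² + 16) - s = (s³ - s(s² + 16))/(s² + 16) = -16s/(s² + 16)

Final answer: -16s/(s² + 16)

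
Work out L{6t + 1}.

L{6t + 1} = 6·L{t} + L{1} = 6/s² + 1/s

Final answer: 6/s² + 1/s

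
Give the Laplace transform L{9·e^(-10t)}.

L{e^(at)} = 1/(s-a), so L{e^(-10t)} = 1/(s+10). Then L{9·e^(-10t)} = 9/(s+10)

Final answer: 9/(s+10)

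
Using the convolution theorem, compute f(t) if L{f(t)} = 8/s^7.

8/s^7 = (8/s)·(1/s^6) = L{8}·L{t^5/120}. By convolution, f(t) = 8*t^5/120 = ∫₀ᵗ 8·τ^5/120 dτ = 8·t^6/720

Final answer: 8·t^6/720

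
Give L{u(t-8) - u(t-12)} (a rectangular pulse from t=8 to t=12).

L{u(t-a)} = e^(-as)/s. L{u(t-8) - u(t-12)} = (e^(-8s) - e^(-12s))/s

Final answer: (e^(-8s) - e^(-12s))/s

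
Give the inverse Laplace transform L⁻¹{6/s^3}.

L⁻¹{n!/s^(n+1)} = t^n with n=2. So L⁻¹{2/s^3} = t^2, and L⁻¹{6/s^3} = (6/2)·t^2 = 3·t^2

Final answer: 3·t^2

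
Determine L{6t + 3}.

L{6t + 3} = 6·L{t} + 3·L{1} = 6/s² + 3/s

Final answer: 6/s² + 3/s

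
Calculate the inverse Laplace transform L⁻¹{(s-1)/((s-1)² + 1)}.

Using frequency shift, L⁻¹{(s-1)/((s-1)² + 1)} = e^t·cos(t)

Final answer: e^t·cos(t)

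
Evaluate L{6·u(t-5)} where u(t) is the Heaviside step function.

L{u(t-a)} = e^(-as)/s. Here a=5, so L{u(t-5)} = e^(-5s)/s, and L{6·u(t-5)} = 6·e^(-5s)/s

Final answer: 6·e^(-5s)/s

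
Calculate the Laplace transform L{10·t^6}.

L{t^n} = n!/s^(n+1), so L{t^6} = 720/s^7. Then L{10·t^6} = 10·720/s^7 = 7200/s^7

Final answer: 7200/s^7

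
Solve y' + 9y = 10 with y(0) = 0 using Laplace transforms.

sY + 9Y = 10/s. Y = 10/(s(s+9)). Partial fractions: Y = 10/9/s - 10/9/(s+9)

Final answer: y(t) = 10/9(1 - e^(-9t))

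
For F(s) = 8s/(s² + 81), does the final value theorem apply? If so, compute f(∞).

The final value theorem requires all poles of sF(s) in the left half-plane. sF(s) = 8s²/(s² + 81) has poles at s = ±9i (imaginary axis). Theorem does NOT apply (oscillatory system).

Final answer: Not applicable (oscillatory)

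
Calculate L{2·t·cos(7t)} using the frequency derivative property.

L{cos(7t)} = s/(s² + 49). Derivative: d/ds[s/(s² + 49)] = [(s² + 49) - s·2s]/(s² + 49)² = (49 - s²)/(s² + 49)². So L{t·cos(7t)} = -F'(s) = (s² - 49)/(s² + 49)². Then L{2·t·cos(7t)} = 2·(s² - 49)/(s² + 49)²

Final answer: 2·(s² - 49)/(s² + 49)²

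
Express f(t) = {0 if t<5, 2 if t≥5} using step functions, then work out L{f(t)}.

f(t) = 2·u(t-5). L{u(t-5)} = e^(-5s)/s, so L{f(t)} = 2·e^(-5s)/s

Final answer: 2·e^(-5s)/s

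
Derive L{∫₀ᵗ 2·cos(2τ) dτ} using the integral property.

L{∫₀ᵗ f(τ)dτ} = F(s)/s with F(s) = 2s/(s² + 4), so the result is (2s/(s² + 4))/s = 2/(s² + 4)

Final answer: 2/(s² + 4)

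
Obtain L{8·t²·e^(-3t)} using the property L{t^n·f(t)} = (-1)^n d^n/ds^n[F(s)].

L{e^(-3t)} = 1/(s+3). d/ds[1/(s+3)] = -1/(s+3)². d²/ds²[1/(s+3)] = 2/(s+3)³. So L{t²·e^(-3t)} = (-1)² · 2/(s+3)³ = 2/(s+3)³. Then L{8·t²·e^(-3t)} = 8·2/(s+3)³ = 16/(s+3)³

Final answer: 16/(s+3)³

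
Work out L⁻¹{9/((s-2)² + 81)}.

Form: b/((s-a)² + b²) → e^(at)sin(bt). With a=2, b=9

Final answer: e^(2t)·sin(9t)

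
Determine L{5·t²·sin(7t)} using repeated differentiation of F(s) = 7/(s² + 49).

F(s) = 7/(s² + 49). F'(s) = -14s/(s² + 49)². F''(s) = -14(49 - 3s²)/(s² + 49)³ = (42s² - 686)/(s² + 49)³. So L{t²·sin(7t)} = (-1)² F''(s) = (42s² - 686)/(s² + 49)³. Then L{5·t²·sin(7t)} = 5·(42s² - 686)/(s² + 49)³ = (210s² - 3430)/(s² + 49)³

Final answer: (210s² - 3430)/(s² + 49)³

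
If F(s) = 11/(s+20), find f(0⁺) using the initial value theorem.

f(0⁺) = lim_{s→∞} s·11/(s+20) = lim_{s→∞} 11s/(s+20) = 11

Final answer: 11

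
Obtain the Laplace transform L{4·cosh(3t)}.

L{cosh(ωt)} = s/(s² - ω²), so L{cosh(3t)} = s/(s² - 9). Then L{4·cosh(3t)} = 4·s/(s² - 9) = 4s/(s² - 9)

Final answer: 4s/(s² - 9)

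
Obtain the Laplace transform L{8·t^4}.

L{t^n} = n!/s^(n+1), so L{t^4} = 24/s^5. Then L{8·t^4} = 8·24/s^5 = 192/s^5

Final answer: 192/s^5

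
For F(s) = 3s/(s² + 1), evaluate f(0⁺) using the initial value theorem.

f(0⁺) = lim_{s→∞} s·3s/(s² + 1) = lim_{s→∞} 3s²/(s² + 1) = 3

Final answer: 3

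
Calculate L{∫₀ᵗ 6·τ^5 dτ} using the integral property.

L{∫₀ᵗ f(τ)dτ} = F(s)/s with f(t) = 6t^5. F(s) = 720/s^6, so L{∫₀ᵗ 6·τ^5 dτ} = (720/s^6)/s = 720/s^7. (Check: ∫₀ᵗ 6·τ^5 dτ = 6t^6/6.)

Final answer: 720/s^7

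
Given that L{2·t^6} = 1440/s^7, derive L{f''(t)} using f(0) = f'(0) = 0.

L{f''(t)} = s²F(s) - sf(0) - f'(0) = s²·1440/s^7 - 0 - 0 = 1440/s^5

Final answer: 1440/s^5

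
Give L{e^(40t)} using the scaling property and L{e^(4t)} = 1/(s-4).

Using L{f(at)} = (1/a)F(s/a) with a=10 and f(t) = e^(4t): L{e^(40t)} = (1/10) · 1/((s/10)-4) = (1/10) · 10/(s-40) = 1/(s-40)

Final answer: 1/(s-40)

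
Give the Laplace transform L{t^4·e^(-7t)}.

L{t^n·e^(at)} = n!/(s-a)^(n+1), so L{t^4·e^(-7t)} = 24/(s+7)^5

Final answer: 24/(s+7)^5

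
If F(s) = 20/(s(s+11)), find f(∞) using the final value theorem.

f(∞) = lim_{s→0} s·20/(s(s+11)) = lim_{s→0} 20/(s+11) = 20/11 = 20/11

Final answer: 20/11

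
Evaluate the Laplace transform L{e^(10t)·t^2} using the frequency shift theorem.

L{e^(at)·t^n} = n!/(s-a)^(n+1), so L{e^(10t)·t^2} = 2/(s-10)^3

Final answer: 2/(s-10)^3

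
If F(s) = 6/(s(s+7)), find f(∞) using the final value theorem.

f(∞) = lim_{s→0} s·6/(s(s+7)) = lim_{s→0} 6/(s+7) = 6/7 = 6/7

Final answer: 6/7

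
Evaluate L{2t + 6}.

L{2t + 6} = 2·L{t} + 6·L{1} = 2/s² + 6/s

Final answer: 2/s² + 6/s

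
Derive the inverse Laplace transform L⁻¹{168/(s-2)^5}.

L⁻¹{n!/(s-a)^(n+1)} = t^n·e^(at) with n=4, a=2. So L⁻¹{24/(s-2)^5} = t^4·e^(2t), and L⁻¹{168/(s-2)^5} = (168/24)·t^4·e^(2t) = 7·t^4·e^(2t)

Final answer: 7·t^4·e^(2t)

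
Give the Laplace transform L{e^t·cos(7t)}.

L{e^(at)·cos(ωt)} = (s-a)/((s-a)² + ω²), so L{e^t·cos(7t)} = (s-1)/((s-1)² + 49)

Final answer: (s-1)/((s-1)² + 49)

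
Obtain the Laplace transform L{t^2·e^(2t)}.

L{t^n·e^(at)} = n!/(s-a)^(n+1), so L{t^2·e^(2t)} = 2/(s-2)^3

Final answer: 2/(s-2)^3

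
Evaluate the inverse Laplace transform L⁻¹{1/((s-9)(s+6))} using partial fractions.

Decompose: A/(s-9) + B/(s+6). A = 1/15, B = -1/15. f(t) = (e^(9t) - e^(-6t))/15

Final answer: (e^(9t) - e^(-6t))/15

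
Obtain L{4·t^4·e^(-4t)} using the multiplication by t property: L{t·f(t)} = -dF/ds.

Using L{t^n·e^(at)} = n!/(s-a)^(n+1), L{t^4·e^(-4t)} = 24/(s+4)^5, so L{4·t^4·e^(-4t)} = 4·24/(s+4)^5 = 96/(s+4)^5

Final answer: 96/(s+4)^5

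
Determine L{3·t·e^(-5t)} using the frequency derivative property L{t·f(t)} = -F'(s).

L{e^(-5t)} = 1/(s+5). By frequency derivative: L{t·e^(-5t)} = -d/ds[1/(s+5)] = -(-1)/(s+5)² = 1/(s+5)². Then L{3·t·e^(-5t)} = 3·1/(s+5)² = 3/(s+5)²

Final answer: 3/(s+5)²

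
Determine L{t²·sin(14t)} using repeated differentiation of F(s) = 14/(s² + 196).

F(s) = 14/(s² + 196). F'(s) = -28s/(s² + 196)². F''(s) = -28(196 - 3s²)/(s² + 196)³ = (84s² - 5488)/(s² + 196)³. So L{t²·sin(14t)} = (-1)² F''(s) = (84s² - 5488)/(s² + 196)³

Final answer: (84s² - 5488)/(s² + 196)³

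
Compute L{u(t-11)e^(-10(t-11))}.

u(t-a)f(t-a) with f(t)=e^(-10t). L{e^(-10t)} = 1/(s+10). By time shift: e^(-11s)/(s+10)

Final answer: e^(-11s)/(s+10)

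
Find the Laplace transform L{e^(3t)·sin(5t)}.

L{e^(at)·sin(ωt)} = ω/((s-a)² + ω²), so L{e^(3t)·sin(5t)} = 5/((s-3)² + 25)

Final answer: 5/((s-3)² + 25)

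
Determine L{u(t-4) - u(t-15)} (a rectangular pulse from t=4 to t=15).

L{u(t-a)} = e^(-as)/s. L{u(t-4) - u(t-15)} = (e^(-4s) - e^(-15s))/s

Final answer: (e^(-4s) - e^(-15s))/s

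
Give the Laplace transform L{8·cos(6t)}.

L{cos(ωt)} = s/(s² + ω²), so L{cos(6t)} = s/(s² + 36). Then L{8·cos(6t)} = 8·s/(s² + 36) = 8s/(s² + 36)

Final answer: 8s/(s² + 36)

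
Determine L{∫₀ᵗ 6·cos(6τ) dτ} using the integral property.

L{∫₀ᵗ f(τ)dτ} = F(s)/s with F(s) = 6s/(s² + 36), so the result is (6s/(s² + 36))/s = 6/(s² + 36)

Final answer: 6/(s² + 36)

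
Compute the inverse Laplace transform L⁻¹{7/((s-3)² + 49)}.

Using frequency shift, L⁻¹{7/((s-3)² + 49)} = e^(3t)·sin(7t)

Final answer: e^(3t)·sin(7t)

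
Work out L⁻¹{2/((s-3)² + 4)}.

Form: b/((s-a)² + b²) → e^(at)sin(bt). With a=3, b=2

Final answer: e^(3t)·sin(2t)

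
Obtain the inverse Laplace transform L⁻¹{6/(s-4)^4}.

L⁻¹{n!/(s-a)^(n+1)} = t^n·e^(at), so L⁻¹{6/(s-4)^4} = t^3·e^(4t)

Final answer: t^3·e^(4t)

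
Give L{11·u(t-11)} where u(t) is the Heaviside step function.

L{u(t-a)} = e^(-as)/s. Here a=11, so L{u(t-11)} = e^(-11s)/s, and L{11·u(t-11)} = 11·e^(-11s)/s

Final answer: 11·e^(-11s)/s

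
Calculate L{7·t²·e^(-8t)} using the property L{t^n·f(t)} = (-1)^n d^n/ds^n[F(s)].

L{e^(-8t)} = 1/(s+8). d/ds[1/(s+8)] = -1/(s+8)². d²/ds²[1/(s+8)] = 2/(s+8)³. So L{t²·e^(-8t)} = (-1)² · 2/(s+8)³ = 2/(s+8)³. Then L{7·t²·e^(-8t)} = 7·2/(s+8)³ = 14/(s+8)³

Final answer: 14/(s+8)³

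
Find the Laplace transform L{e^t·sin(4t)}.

L{e^(at)·sin(ωt)} = ω/((s-a)² + ω²), so L{e^t·sin(4t)} = 4/((s-1)² + 16)

Final answer: 4/((s-1)² + 16)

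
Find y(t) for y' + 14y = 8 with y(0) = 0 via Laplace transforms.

sY + 14Y = 8/s. Y = 8/(s(s+14)). Partial fractions: Y = 4/7/s - 4/7/(s+14)

Final answer: y(t) = 4/7(1 - e^(-14t))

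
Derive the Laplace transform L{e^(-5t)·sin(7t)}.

L{e^(at)·sin(ωt)} = ω/((s-a)² + ω²), so L{e^(-5t)·sin(7t)} = 7/((s+5)² + 49)

Final answer: 7/((s+5)² + 49)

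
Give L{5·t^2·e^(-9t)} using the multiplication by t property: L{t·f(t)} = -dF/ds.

Using L{t^n·e^(at)} = n!/(s-a)^(n+1), L{t^2·e^(-9t)} = 2/(s+9)^3, so L{5·t^2·e^(-9t)} = 5·2/(s+9)^3 = 10/(s+9)^3

Final answer: 10/(s+9)^3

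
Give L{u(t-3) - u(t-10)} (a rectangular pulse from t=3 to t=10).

L{u(t-a)} = e^(-as)/s. L{u(t-3) - u(t-10)} = (e^(-3s) - e^(-10s))/s

Final answer: (e^(-3s) - e^(-10s))/s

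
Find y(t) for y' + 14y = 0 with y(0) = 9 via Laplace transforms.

L{y'} + 14L{y} = 0. sY - 9 + 14Y = 0. Y(s+14) = 9. Y = 9/(s+14)

Final answer: y(t) = 9e^(-14t)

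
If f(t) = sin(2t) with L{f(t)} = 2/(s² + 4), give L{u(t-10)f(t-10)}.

Time shift theorem: L{u(t-a)f(t-a)} = e^(-as)F(s). Here a=10, F(s) = 2/(s² + 4), so L{u(t-10)f(t-10)} = e^(-10s)·2/(s² + 4)

Final answer: e^(-10s)·2/(s² + 4)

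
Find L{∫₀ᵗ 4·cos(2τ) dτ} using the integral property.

L{∫₀ᵗ f(τ)dτ} = F(s)/s with F(s) = 4s/(s² + 4), so the result is (4s/(s² + 4))/s = 4/(s² + 4)

Final answer: 4/(s² + 4)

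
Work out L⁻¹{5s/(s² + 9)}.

This is the form c·s/(s² + a²) with a = 3, c = 5. L⁻¹ = 5·cos(3t)

Final answer: 5·cos(3t)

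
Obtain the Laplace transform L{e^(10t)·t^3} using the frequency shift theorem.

L{e^(at)·t^n} = n!/(s-a)^(n+1), so L{e^(10t)·t^3} = 6/(s-10)^4

Final answer: 6/(s-10)^4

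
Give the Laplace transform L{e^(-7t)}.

L{e^(at)} = 1/(s-a), so L{e^(-7t)} = 1/(s+7)

Final answer: 1/(s+7)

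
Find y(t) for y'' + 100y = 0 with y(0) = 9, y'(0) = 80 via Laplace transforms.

L{y''} + 100L{y} = 0. s²Y - 9s - 80 + 100Y = 0. Y(s² + 100) = 9s + 80. Y = (9s + 80)/(s² + 100). Inverting: y(t) = 9cos(10t) + 8sin(10t)

Final answer: y(t) = 9cos(10t) + 8sin(10t)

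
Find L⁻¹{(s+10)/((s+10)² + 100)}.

Using frequency shift: L⁻¹{(s-a)/((s-a)² + b²)} = e^(at)cos(bt). Here a=-10, b=10

Final answer: e^(-10t)·cos(10t)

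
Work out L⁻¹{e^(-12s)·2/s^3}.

L⁻¹{2/s^3} = t^2. By the time shift theorem, L⁻¹{e^(-as)F(s)} = u(t-a)f(t-a) with a=12, so L⁻¹{e^(-12s)·2/s^3} = u(t-12)·(t-12)^2

Final answer: u(t-12)·(t-12)^2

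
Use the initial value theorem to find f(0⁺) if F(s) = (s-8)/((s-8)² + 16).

f(0⁺) = lim_{s→∞} sF(s) = lim_{s→∞} s(s-8)/((s-8)² + 16) = 1

Final answer: 1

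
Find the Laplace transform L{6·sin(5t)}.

L{sin(ωt)} = ω/(s² + ω²), so L{sin(5t)} = 5/(s² + 25). Then L{6·sin(5t)} = 6·5/(s² + 25) = 30/(s² + 25)

Final answer: 30/(s² + 25)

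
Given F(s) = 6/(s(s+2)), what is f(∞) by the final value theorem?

f(∞) = lim_{s→0} s·6/(s(s+2)) = lim_{s→0} 6/(s+2) = 6/2 = 3

Final answer: 3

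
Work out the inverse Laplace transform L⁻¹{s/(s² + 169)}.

L⁻¹{s/(s² + 169)} = cos(13t)

Final answer: cos(13t)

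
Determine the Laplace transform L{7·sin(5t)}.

L{sin(ωt)} = ω/(s² + ω²), so L{sin(5t)} = 5/(s² + 25). Then L{7·sin(5t)} = 7·5/(s² + 25) = 35/(s² + 25)

Final answer: 35/(s² + 25)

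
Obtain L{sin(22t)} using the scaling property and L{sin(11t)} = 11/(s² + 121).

Using L{f(at)} = (1/a)F(s/a) with a=2: L{sin(22t)} = (1/2) · 11/((s/2)² + 121) = (1/2) · 11·4/(s² + 484) = 22/(s² + 484)

Final answer: 22/(s² + 484)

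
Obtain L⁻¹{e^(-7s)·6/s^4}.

L⁻¹{6/s^4} = t^3. By the time shift theorem, L⁻¹{e^(-as)F(s)} = u(t-a)f(t-a) with a=7, so L⁻¹{e^(-7s)·6/s^4} = u(t-7)·(t-7)^3

Final answer: u(t-7)·(t-7)^3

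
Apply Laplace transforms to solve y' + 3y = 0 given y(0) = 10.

L{y'} + 3L{y} = 0. sY - 10 + 3Y = 0. Y(s+3) = 10. Y = 10/(s+3)

Final answer: y(t) = 10e^(-3t)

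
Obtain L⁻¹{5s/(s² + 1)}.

This is the form c·s/(s² + a²) with a = 1, c = 5. L⁻¹ = 5·cos(t)

Final answer: 5·cos(t)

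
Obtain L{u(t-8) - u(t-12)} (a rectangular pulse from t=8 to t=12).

L{u(t-a)} = e^(-as)/s. L{u(t-8) - u(t-12)} = (e^(-8s) - e^(-12s))/s

Final answer: (e^(-8s) - e^(-12s))/s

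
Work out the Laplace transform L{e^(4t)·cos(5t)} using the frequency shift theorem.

Frequency shift: L{e^(at)f(t)} = F(s-a). L{e^(4t)·cos(5t)} = (s-4)/((s-4)² + 25)

Final answer: (s-4)/((s-4)² + 25)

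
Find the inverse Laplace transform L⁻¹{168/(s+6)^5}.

L⁻¹{n!/(s-a)^(n+1)} = t^n·e^(at) with n=4, a=-6. So L⁻¹{24/(s+6)^5} = t^4·e^(-6t), and L⁻¹{168/(s+6)^5} = (168/24)·t^4·e^(-6t) = 7·t^4·e^(-6t)

Final answer: 7·t^4·e^(-6t)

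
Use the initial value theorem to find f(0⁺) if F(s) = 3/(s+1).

f(0⁺) = lim_{s→∞} s·3/(s+1) = lim_{s→∞} 3s/(s+1) = 3

Final answer: 3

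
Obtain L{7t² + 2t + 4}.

L{7t² + 2t + 4} = 7·2/s³ + 2/s² + 4/s = 14/s³ + 2/s² + 4/s

Final answer: 14/s³ + 2/s² + 4/s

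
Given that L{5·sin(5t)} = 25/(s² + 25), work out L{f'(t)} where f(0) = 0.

L{f'(t)} = s·F(s) - f(0) = s·25/(s² + 25) - 0 = 25s/(s² + 25)

Final answer: 25s/(s² + 25)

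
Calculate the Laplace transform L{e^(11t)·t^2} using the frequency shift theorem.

L{e^(at)·t^n} = n!/(s-a)^(n+1), so L{e^(11t)·t^2} = 2/(s-11)^3

Final answer: 2/(s-11)^3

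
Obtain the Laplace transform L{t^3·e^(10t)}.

L{t^n·e^(at)} = n!/(s-a)^(n+1), so L{t^3·e^(10t)} = 6/(s-10)^4

Final answer: 6/(s-10)^4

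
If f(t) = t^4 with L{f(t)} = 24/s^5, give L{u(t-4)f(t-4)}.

Time shift theorem: L{u(t-a)f(t-a)} = e^(-as)F(s). Here a=4, F(s) = 24/s^5, so L{u(t-4)f(t-4)} = e^(-4s)·24/s^5

Final answer: e^(-4s)·24/s^5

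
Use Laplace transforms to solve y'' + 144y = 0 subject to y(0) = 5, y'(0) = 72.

L{y''} + 144L{y} = 0. s²Y - 5s - 72 + 144Y = 0. Y(s² + 144) = 5s + 72. Y = (5s + 72)/(s² + 144). Inverting: y(t) = 5cos(12t) + 6sin(12t)

Final answer: y(t) = 5cos(12t) + 6sin(12t)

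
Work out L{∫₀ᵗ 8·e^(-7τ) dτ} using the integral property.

L{∫₀ᵗ f(τ)dτ} = F(s)/s with F(s) = 8/(s+7), so L{∫₀ᵗ 8·e^(-7τ) dτ} = 8/(s(s+7))

Final answer: 8/(s(s+7))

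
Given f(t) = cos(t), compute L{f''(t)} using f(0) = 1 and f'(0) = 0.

F(s) = s/(s² + 1). L{f''(t)} = s²F(s) - sf(0) - f'(0) = s³/(s² + 1) - s = (s³ - s(s² + 1))/(s² + 1) = -1s/(s² + 1)

Final answer: -1s/(s² + 1)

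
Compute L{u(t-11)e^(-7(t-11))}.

u(t-a)f(t-a) with f(t)=e^(-7t). L{e^(-7t)} = 1/(s+7). By time shift: e^(-11s)/(s+7)

Final answer: e^(-11s)/(s+7)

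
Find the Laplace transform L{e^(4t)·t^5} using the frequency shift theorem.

L{e^(at)·t^n} = n!/(s-a)^(n+1), so L{e^(4t)·t^5} = 120/(s-4)^6

Final answer: 120/(s-4)^6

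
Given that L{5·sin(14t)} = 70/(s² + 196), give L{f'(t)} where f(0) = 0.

L{f'(t)} = s·F(s) - f(0) = s·70/(s² + 196) - 0 = 70s/(s² + 196)

Final answer: 70s/(s² + 196)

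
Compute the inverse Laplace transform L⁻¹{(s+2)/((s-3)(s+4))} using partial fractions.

Using partial fractions, f(t) = (5e^(3t) + 2e^(-4t))/7

Final answer: (5e^(3t) + 2e^(-4t))/7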